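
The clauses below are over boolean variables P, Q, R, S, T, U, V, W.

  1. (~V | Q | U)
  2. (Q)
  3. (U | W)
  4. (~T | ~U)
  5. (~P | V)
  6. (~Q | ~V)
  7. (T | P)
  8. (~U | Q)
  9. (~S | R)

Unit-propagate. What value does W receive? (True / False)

True

(Q) is a unit clause: Q = True.
(~V | ~Q): since Q = True, the clause reduces to (~V). V = False.
From (V | ~P) and V = False: P = False.
(P | T): since P = False, the clause reduces to (T). T = True.
(~U | ~T): since T = True, the clause reduces to (~U). U = False.
(W | U): since U = False, the clause reduces to (W). W = True.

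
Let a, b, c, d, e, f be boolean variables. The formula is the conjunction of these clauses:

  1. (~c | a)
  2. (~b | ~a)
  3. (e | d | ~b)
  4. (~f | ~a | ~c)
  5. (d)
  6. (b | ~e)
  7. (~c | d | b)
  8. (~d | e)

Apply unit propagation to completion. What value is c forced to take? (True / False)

False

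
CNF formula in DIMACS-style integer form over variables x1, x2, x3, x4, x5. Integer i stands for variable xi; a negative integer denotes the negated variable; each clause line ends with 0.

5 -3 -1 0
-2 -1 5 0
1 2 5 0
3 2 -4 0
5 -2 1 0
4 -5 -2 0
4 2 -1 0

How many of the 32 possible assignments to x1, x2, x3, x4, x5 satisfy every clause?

8

Satisfying assignments:
  x1=0 x2=0 x3=0 x4=0 x5=1
  x1=0 x2=0 x3=1 x4=0 x5=1
  x1=0 x2=0 x3=1 x4=1 x5=1
  x1=0 x2=1 x3=0 x4=1 x5=1
  x1=0 x2=1 x3=1 x4=1 x5=1
  x1=1 x2=0 x3=1 x4=1 x5=1
  x1=1 x2=1 x3=0 x4=1 x5=1
  x1=1 x2=1 x3=1 x4=1 x5=1
That's 8 in total.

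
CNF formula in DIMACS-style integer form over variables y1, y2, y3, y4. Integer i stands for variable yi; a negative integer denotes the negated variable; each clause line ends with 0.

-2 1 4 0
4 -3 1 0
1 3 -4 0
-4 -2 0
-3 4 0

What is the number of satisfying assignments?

6

Satisfying assignments:
  y1=0 y2=0 y3=0 y4=0
  y1=0 y2=0 y3=1 y4=1
  y1=1 y2=0 y3=0 y4=0
  y1=1 y2=0 y3=0 y4=1
  y1=1 y2=0 y3=1 y4=1
  y1=1 y2=1 y3=0 y4=0
Count: 6.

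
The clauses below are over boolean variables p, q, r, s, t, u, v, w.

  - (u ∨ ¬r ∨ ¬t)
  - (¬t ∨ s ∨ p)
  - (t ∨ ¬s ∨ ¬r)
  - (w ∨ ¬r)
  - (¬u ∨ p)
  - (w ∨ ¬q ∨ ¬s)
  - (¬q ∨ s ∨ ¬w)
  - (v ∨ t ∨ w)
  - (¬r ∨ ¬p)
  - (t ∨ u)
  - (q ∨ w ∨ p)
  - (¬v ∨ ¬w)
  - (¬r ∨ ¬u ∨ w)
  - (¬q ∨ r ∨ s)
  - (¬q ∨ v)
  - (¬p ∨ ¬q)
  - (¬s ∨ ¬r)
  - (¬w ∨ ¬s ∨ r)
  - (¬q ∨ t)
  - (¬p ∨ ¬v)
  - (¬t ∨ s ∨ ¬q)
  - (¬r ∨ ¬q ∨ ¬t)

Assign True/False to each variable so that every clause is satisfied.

Branch on p: take p = True.
  then r is forced to False.
  then q is forced to False.
  then v is forced to False.
The remaining clauses are satisfied by s = False, t = True, u = True, w = True.

p = 1  q = 0  r = 0  s = 0  t = 1  u = 1  v = 0  w = 1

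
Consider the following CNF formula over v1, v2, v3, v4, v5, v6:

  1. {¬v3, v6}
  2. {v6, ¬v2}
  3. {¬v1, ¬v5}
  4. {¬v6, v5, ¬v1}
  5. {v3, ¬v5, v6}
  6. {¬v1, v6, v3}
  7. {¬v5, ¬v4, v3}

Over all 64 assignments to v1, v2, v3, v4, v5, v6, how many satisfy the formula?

16

Case analysis on v6 and v3:
  v6=T, v3=T: forces v1=F; v2, v4, v5 free → 2^3 = 8.
  v6=T, v3=F: v2 free; 3 ways for (v1,v4,v5) × 2^1 = 6.
  v6=F, v3=T: a clause becomes empty — 0.
  v6=F, v3=F: remaining (v1,v2,v4,v5) ∈ {(F,F,F,F); (F,F,T,F)} — 2.
Total: 8 + 6 + 0 + 2 = 16.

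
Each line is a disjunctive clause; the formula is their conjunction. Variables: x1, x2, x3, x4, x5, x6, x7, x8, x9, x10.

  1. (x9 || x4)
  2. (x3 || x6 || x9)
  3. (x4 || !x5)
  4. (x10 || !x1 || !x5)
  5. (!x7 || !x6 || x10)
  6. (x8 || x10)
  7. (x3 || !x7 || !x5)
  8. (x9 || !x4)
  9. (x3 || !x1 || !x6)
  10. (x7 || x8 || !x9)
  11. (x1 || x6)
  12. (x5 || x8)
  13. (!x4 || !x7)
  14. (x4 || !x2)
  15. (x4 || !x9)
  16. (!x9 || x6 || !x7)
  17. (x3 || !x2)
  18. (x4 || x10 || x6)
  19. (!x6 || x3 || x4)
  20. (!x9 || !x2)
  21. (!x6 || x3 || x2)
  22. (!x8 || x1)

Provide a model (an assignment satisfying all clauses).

x1=True, x2=False, x3=False, x4=True, x5=False, x6=False, x7=False, x8=True, x9=True, x10=True

Check each clause:
  1. (x9 || x4) — x9 is true.
  2. (x3 || x6 || x9) — x9 is true.
  3. (!x5 || x4) — !x5 is true.
  4. (!x5 || !x1 || x10) — x10 is true.
  5. (!x6 || !x7 || x10) — !x7 is true.
  6. (x10 || x8) — x8 is true.
  7. (x3 || !x5 || !x7) — !x7 is true.
  8. (!x4 || x9) — x9 is true.
  9. (x3 || !x6 || !x1) — !x6 is true.
  10. (x7 || !x9 || x8) — x8 is true.
  11. (x1 || x6) — x1 is true.
  12. (x5 || x8) — x8 is true.
  13. (!x7 || !x4) — !x7 is true.
  14. (!x2 || x4) — x4 is true.
  15. (!x9 || x4) — x4 is true.
  16. (!x7 || !x9 || x6) — !x7 is true.
  17. (x3 || !x2) — !x2 is true.
  18. (x4 || x10 || x6) — x10 is true.
  19. (x3 || x4 || !x6) — !x6 is true.
  20. (!x9 || !x2) — !x2 is true.
  21. (x2 || x3 || !x6) — !x6 is true.
  22. (!x8 || x1) — x1 is true.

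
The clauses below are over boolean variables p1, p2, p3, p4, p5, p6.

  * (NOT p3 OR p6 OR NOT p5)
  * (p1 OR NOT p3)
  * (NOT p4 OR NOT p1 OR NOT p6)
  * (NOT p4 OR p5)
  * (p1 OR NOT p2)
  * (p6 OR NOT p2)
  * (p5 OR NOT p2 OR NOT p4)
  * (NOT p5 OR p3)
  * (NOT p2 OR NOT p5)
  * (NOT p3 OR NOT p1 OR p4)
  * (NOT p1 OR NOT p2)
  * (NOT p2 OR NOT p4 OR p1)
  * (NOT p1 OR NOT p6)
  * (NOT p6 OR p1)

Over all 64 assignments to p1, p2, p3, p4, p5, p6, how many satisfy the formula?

Satisfying assignments:
  p1=0 p2=0 p3=0 p4=0 p5=0 p6=0
  p1=1 p2=0 p3=0 p4=0 p5=0 p6=0
That's 2 in total.

2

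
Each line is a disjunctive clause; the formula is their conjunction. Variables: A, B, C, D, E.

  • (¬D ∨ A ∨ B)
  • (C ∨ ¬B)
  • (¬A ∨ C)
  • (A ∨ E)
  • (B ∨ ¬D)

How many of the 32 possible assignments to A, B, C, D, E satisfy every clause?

10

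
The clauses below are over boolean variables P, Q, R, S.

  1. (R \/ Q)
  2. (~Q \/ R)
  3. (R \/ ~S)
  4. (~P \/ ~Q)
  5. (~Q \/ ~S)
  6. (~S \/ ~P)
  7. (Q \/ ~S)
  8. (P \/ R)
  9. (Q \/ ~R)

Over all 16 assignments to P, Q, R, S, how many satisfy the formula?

1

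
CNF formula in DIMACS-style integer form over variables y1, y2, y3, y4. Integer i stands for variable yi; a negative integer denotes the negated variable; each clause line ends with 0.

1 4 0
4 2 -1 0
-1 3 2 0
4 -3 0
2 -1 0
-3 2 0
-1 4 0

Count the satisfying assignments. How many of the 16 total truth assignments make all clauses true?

5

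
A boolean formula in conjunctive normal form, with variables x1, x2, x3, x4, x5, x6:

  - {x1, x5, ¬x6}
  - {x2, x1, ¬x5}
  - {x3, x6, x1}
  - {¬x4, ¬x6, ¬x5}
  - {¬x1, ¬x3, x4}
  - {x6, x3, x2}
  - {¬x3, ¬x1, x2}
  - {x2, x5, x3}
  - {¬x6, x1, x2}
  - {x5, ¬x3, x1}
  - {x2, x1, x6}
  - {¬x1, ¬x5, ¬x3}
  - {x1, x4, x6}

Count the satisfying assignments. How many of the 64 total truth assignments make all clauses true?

13

Split on x1, then x3.
  x1=1, x3=1: remaining (x2,x4,x5,x6) ∈ {(1,1,0,0); (1,1,0,1)} — 2.
  x1=1, x3=0: 8 of the 16 assignments to (x2,x4,x5,x6) work.
  x1=0, x3=1: remaining (x2,x4,x5,x6) ∈ {(1,0,1,1); (1,1,1,0)} — 2.
  x1=0, x3=0: remaining (x2,x4,x5,x6) ∈ {(1,0,1,1)} — 1.
Total: 2 + 8 + 2 + 1 = 13.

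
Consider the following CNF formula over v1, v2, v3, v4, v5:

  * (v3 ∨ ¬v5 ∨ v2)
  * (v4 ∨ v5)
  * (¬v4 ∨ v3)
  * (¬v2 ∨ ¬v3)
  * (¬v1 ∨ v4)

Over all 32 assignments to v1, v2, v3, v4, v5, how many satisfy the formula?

6

The models are:
  v1=F v2=F v3=T v4=F v5=T
  v1=F v2=F v3=T v4=T v5=F
  v1=F v2=F v3=T v4=T v5=T
  v1=F v2=T v3=F v4=F v5=T
  v1=T v2=F v3=T v4=T v5=F
  v1=T v2=F v3=T v4=T v5=T
That's 6 in total.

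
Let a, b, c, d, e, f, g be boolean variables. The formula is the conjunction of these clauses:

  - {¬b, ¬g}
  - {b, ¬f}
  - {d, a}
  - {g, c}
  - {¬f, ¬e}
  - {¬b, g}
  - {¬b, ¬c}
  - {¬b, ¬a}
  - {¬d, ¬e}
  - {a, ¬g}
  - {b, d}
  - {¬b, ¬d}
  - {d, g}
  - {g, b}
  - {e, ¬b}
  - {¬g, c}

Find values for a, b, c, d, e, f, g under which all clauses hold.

a = True, b = False, c = True, d = True, e = False, f = False, g = True

Check each clause:
  1. {¬g, ¬b} — ¬b is true.
  2. {¬f, b} — ¬f is true.
  3. {a, d} — a is true.
  4. {c, g} — c is true.
  5. {¬e, ¬f} — ¬f is true.
  6. {g, ¬b} — ¬b is true.
  7. {¬b, ¬c} — ¬b is true.
  8. {¬a, ¬b} — ¬b is true.
  9. {¬d, ¬e} — ¬e is true.
  10. {a, ¬g} — a is true.
  11. {b, d} — d is true.
  12. {¬d, ¬b} — ¬b is true.
  13. {d, g} — d is true.
  14. {g, b} — g is true.
  15. {¬b, e} — ¬b is true.
  16. {c, ¬g} — c is true.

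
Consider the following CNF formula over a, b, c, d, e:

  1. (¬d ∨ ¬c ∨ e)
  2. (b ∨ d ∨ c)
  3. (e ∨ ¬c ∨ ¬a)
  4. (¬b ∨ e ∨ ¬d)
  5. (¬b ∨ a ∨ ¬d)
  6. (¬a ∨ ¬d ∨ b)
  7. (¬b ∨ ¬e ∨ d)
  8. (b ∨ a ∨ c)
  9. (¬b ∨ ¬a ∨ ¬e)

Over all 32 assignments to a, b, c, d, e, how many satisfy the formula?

7

Satisfying assignments:
  a=0 b=0 c=1 d=0 e=0
  a=0 b=0 c=1 d=0 e=1
  a=0 b=0 c=1 d=1 e=1
  a=0 b=1 c=0 d=0 e=0
  a=0 b=1 c=1 d=0 e=0
  a=1 b=0 c=1 d=0 e=1
  a=1 b=1 c=0 d=0 e=0
Count: 7.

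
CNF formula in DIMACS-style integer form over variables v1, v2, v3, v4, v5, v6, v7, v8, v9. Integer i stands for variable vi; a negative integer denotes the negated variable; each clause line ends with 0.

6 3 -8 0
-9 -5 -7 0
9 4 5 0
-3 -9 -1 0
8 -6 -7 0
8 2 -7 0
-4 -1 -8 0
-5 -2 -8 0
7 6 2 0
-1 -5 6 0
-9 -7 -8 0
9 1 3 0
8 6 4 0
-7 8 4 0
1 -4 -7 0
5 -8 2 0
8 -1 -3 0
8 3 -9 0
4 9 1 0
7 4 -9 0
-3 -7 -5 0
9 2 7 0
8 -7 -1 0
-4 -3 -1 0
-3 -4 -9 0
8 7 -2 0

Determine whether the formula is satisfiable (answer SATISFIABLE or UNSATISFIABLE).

SATISFIABLE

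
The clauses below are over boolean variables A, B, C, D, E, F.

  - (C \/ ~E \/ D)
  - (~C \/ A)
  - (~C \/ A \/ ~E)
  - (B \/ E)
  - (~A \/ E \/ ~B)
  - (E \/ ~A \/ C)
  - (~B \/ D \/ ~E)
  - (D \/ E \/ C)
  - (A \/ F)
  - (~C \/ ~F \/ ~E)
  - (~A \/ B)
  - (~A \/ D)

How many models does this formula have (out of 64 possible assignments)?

6

The models are:
  A=0 B=0 C=0 D=1 E=1 F=1
  A=0 B=1 C=0 D=1 E=0 F=1
  A=0 B=1 C=0 D=1 E=1 F=1
  A=1 B=1 C=0 D=1 E=1 F=0
  A=1 B=1 C=0 D=1 E=1 F=1
  A=1 B=1 C=1 D=1 E=1 F=0
Count: 6.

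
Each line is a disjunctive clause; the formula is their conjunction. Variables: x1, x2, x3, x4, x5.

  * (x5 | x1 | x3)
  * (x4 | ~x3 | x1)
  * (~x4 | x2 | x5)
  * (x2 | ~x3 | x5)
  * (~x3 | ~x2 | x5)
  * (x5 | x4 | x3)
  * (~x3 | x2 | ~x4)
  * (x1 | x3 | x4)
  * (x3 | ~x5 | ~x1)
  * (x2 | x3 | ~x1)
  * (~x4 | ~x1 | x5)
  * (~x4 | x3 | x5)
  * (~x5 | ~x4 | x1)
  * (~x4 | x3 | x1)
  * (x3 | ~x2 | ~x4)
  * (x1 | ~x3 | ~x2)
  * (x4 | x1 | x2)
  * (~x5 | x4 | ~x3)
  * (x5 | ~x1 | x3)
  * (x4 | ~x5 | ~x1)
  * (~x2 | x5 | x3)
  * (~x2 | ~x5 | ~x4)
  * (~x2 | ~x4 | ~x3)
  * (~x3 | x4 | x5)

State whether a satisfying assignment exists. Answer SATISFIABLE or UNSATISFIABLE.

UNSATISFIABLE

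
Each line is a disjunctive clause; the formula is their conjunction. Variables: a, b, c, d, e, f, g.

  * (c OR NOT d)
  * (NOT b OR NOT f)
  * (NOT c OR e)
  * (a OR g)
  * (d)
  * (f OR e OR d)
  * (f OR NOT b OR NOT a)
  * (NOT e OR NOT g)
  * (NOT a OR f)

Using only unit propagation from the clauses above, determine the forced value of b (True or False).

False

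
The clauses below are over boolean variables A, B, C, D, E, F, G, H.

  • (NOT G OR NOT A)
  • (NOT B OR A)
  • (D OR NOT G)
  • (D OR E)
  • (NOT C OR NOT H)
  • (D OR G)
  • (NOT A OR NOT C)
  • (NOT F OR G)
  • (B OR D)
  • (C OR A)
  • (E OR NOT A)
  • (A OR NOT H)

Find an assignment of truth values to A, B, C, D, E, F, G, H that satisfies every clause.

A=False  B=False  C=True  D=True  E=False  F=False  G=False  H=False

Pure literal: D appears only positively; assign D = True.
F occurs only negated in the remaining clauses — set F = False.
Branch on A: take A = False.
  then B is forced to False.
  then C is forced to True.
  then H is forced to False.
E, G are now unconstrained; take E = False, G = False.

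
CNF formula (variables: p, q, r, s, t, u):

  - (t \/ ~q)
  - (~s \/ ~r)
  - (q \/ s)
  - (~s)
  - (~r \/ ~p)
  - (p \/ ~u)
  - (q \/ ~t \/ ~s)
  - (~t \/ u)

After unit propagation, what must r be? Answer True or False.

Unit clause (~s) sets s = False.
(q \/ s): since s = False, the clause reduces to (q). q = True.
In (~q \/ t), ~q is now false; t must hold, so t = True.
In (u \/ ~t), ~t is now false; u must hold, so u = True.
(p \/ ~u) with u = True leaves only p, so p = True.
(~r \/ ~p): since p = True, the clause reduces to (~r). r = False.

False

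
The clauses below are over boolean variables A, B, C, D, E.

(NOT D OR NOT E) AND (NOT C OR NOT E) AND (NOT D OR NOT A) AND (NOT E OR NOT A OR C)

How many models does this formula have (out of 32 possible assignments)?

14

Split on E, then A.
  E=1, A=1: a clause becomes empty — 0.
  E=1, A=0: remaining (B,C,D) ∈ {(0,0,0); (1,0,0)} — 2.
  E=0, A=1: remaining (B,C,D) ∈ {(0,0,0); (0,1,0); (1,0,0); (1,1,0)} — 4.
  E=0, A=0: B, C, D free → 2^3 = 8.
Total: 0 + 2 + 4 + 8 = 14.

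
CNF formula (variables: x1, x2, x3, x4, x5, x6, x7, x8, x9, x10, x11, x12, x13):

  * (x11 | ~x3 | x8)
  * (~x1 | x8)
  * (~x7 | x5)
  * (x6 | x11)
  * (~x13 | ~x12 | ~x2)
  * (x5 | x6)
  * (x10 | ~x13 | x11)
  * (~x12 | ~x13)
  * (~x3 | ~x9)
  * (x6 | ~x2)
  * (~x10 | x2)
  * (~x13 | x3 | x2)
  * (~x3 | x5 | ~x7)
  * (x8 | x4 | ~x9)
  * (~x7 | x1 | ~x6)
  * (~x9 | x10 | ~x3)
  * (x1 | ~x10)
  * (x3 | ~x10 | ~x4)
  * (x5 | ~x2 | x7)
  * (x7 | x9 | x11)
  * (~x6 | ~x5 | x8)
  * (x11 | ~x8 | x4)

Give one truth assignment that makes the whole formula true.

x11 occurs only positively in the remaining clauses — set x11 = True.
Pure literal: x12 appears only negated; assign x12 = False.
Try x1 = False.
  then x10 is forced to False.
Branch on x2: take x2 = False.
Try x3 = True.
  then x9 is forced to False.
The remaining clauses are satisfied by x4 = True, x5 = True, x6 = False, x7 = True, x8 = False, x13 = False.

x1=0, x2=0, x3=1, x4=1, x5=1, x6=0, x7=1, x8=0, x9=0, x10=0, x11=1, x12=0, x13=0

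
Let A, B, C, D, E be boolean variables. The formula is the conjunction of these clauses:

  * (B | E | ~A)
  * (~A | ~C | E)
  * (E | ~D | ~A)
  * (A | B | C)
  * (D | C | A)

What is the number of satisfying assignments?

19

Case analysis on A and C:
  A=1, C=1: remaining (B,D,E) ∈ {(0,0,1); (0,1,1); (1,0,1); (1,1,1)} — 4.
  A=1, C=0: 5 of the 8 assignments to (B,D,E) work.
  A=0, C=1: B, D, E free → 2^3 = 8.
  A=0, C=0: remaining (B,D,E) ∈ {(1,1,0); (1,1,1)} — 2.
Total: 4 + 5 + 8 + 2 = 19.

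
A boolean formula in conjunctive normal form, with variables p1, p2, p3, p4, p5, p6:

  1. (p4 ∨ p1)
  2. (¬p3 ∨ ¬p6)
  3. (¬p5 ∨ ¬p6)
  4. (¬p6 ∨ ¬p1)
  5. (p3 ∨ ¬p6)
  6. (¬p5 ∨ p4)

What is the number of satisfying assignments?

20

Case analysis on p6 and p1:
  p6=T, p1=T: a clause becomes empty — 0.
  p6=T, p1=F: a clause becomes empty — 0.
  p6=F, p1=T: p2, p3 free; 3 ways for (p4,p5) × 2^2 = 12.
  p6=F, p1=F: forces p4=T; p2, p3, p5 free → 2^3 = 8.
Total: 0 + 0 + 12 + 8 = 20.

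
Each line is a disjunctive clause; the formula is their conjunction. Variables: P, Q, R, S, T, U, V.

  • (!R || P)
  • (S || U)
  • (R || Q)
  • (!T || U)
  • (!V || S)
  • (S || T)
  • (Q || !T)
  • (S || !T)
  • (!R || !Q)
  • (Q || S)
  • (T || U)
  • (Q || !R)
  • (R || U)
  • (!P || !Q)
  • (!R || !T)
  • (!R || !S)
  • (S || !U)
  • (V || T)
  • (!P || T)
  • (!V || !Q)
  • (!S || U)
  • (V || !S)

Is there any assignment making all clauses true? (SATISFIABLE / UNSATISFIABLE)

S = True:
  propagation gives R=False, Q=True, U=True, P=False; an empty clause results — contradiction.
S = False:
  propagation gives U=True; an empty clause results — contradiction.
Every branch closes, so no satisfying assignment exists.

UNSATISFIABLE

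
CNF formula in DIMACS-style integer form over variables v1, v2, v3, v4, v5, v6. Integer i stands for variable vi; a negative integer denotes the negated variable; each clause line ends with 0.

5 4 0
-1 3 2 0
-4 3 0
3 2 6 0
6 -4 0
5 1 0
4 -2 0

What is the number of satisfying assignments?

Case analysis on v4 and v2:
  v4=1, v2=1: remaining (v1,v3,v5,v6) ∈ {(0,1,1,1); (1,1,0,1); (1,1,1,1)} — 3.
  v4=1, v2=0: remaining (v1,v3,v5,v6) ∈ {(0,1,1,1); (1,1,0,1); (1,1,1,1)} — 3.
  v4=0, v2=1: a clause becomes empty — 0.
  v4=0, v2=0: 5 of the 16 assignments to (v1,v3,v5,v6) work.
Total: 3 + 3 + 0 + 5 = 11.

11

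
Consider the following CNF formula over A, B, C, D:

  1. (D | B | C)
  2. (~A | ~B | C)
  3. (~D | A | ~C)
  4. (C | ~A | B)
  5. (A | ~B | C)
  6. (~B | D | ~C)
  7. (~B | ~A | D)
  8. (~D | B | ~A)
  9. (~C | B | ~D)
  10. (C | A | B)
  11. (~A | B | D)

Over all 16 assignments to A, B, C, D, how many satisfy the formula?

The models are:
  A=F B=F C=T D=F
  A=T B=T C=T D=T
Count: 2.

2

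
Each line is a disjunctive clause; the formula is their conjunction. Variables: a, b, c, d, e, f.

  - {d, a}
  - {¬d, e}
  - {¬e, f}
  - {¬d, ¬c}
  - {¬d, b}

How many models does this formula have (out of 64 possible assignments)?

14

Split on d, then e.
  d=T, e=T: remaining (a,b,c,f) ∈ {(F,T,F,T); (T,T,F,T)} — 2.
  d=T, e=F: a clause becomes empty — 0.
  d=F, e=T: remaining (a,b,c,f) ∈ {(T,F,F,T); (T,F,T,T); (T,T,F,T); (T,T,T,T)} — 4.
  d=F, e=F: forces a=T; b, c, f free → 2^3 = 8.
Total: 2 + 0 + 4 + 8 = 14.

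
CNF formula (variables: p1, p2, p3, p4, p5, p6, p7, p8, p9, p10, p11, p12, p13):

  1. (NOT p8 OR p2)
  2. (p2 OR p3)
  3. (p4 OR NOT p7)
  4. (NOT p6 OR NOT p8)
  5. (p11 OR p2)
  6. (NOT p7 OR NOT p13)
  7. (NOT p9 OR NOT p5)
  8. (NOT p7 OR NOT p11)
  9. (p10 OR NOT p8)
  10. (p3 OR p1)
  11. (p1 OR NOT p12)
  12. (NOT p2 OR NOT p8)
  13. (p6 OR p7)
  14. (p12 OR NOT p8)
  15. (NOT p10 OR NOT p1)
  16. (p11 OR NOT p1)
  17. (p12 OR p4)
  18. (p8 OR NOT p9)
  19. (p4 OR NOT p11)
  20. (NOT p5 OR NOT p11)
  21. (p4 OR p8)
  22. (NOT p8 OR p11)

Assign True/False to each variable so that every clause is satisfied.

p1=F, p2=T, p3=T, p4=T, p5=F, p6=T, p7=F, p8=F, p9=F, p10=F, p11=T, p12=F, p13=T

Check each clause:
  1. (NOT p8 OR p2) — NOT p8 is true.
  2. (p3 OR p2) — p2 is true.
  3. (NOT p7 OR p4) — NOT p7 is true.
  4. (NOT p6 OR NOT p8) — NOT p8 is true.
  5. (p2 OR p11) — p2 is true.
  6. (NOT p13 OR NOT p7) — NOT p7 is true.
  7. (NOT p5 OR NOT p9) — NOT p5 is true.
  8. (NOT p11 OR NOT p7) — NOT p7 is true.
  9. (p10 OR NOT p8) — NOT p8 is true.
  10. (p3 OR p1) — p3 is true.
  11. (p1 OR NOT p12) — NOT p12 is true.
  12. (NOT p2 OR NOT p8) — NOT p8 is true.
  13. (p6 OR p7) — p6 is true.
  14. (p12 OR NOT p8) — NOT p8 is true.
  15. (NOT p10 OR NOT p1) — NOT p10 is true.
  16. (NOT p1 OR p11) — p11 is true.
  17. (p12 OR p4) — p4 is true.
  18. (NOT p9 OR p8) — NOT p9 is true.
  19. (NOT p11 OR p4) — p4 is true.
  20. (NOT p5 OR NOT p11) — NOT p5 is true.
  21. (p4 OR p8) — p4 is true.
  22. (NOT p8 OR p11) — NOT p8 is true.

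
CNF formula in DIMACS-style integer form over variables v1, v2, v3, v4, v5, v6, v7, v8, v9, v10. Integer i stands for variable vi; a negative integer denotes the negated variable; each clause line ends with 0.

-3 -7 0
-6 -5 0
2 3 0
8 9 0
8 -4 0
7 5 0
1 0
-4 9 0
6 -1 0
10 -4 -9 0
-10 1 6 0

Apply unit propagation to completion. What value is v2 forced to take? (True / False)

Unit clause (v1) sets v1 = True.
From (!v1 || v6) and v1 = True: v6 = True.
In (!v5 || !v6), !v6 is now false; !v5 must hold, so v5 = False.
In (v5 || v7), v5 is now false; v7 must hold, so v7 = True.
(!v3 || !v7) with v7 = True leaves only !v3, so v3 = False.
In (v3 || v2), v3 is now false; v2 must hold, so v2 = True.

True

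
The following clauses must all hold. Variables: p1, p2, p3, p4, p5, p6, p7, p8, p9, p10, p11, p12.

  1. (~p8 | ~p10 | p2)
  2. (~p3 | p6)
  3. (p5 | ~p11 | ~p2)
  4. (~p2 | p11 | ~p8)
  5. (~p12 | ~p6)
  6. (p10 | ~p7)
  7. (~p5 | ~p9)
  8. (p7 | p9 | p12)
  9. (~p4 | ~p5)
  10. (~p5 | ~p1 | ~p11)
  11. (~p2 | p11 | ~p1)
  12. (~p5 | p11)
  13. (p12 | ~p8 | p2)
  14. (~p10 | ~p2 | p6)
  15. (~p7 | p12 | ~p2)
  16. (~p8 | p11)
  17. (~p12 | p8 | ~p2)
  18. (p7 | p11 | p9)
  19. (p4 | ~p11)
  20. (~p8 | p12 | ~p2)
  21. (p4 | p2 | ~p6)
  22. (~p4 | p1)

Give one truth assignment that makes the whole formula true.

p1=T, p2=F, p3=F, p4=T, p5=F, p6=F, p7=F, p8=T, p9=F, p10=F, p11=T, p12=T

Check each clause:
  1. (~p8 | ~p10 | p2) — ~p10 is true.
  2. (~p3 | p6) — ~p3 is true.
  3. (~p2 | p5 | ~p11) — ~p2 is true.
  4. (~p2 | ~p8 | p11) — p11 is true.
  5. (~p6 | ~p12) — ~p6 is true.
  6. (p10 | ~p7) — ~p7 is true.
  7. (~p9 | ~p5) — ~p5 is true.
  8. (p9 | p7 | p12) — p12 is true.
  9. (~p5 | ~p4) — ~p5 is true.
  10. (~p5 | ~p11 | ~p1) — ~p5 is true.
  11. (~p1 | p11 | ~p2) — p11 is true.
  12. (p11 | ~p5) — p11 is true.
  13. (~p8 | p2 | p12) — p12 is true.
  14. (~p10 | ~p2 | p6) — ~p2 is true.
  15. (~p7 | ~p2 | p12) — ~p7 is true.
  16. (p11 | ~p8) — p11 is true.
  17. (p8 | ~p12 | ~p2) — p8 is true.
  18. (p11 | p7 | p9) — p11 is true.
  19. (p4 | ~p11) — p4 is true.
  20. (~p8 | p12 | ~p2) — p12 is true.
  21. (~p6 | p2 | p4) — ~p6 is true.
  22. (~p4 | p1) — p1 is true.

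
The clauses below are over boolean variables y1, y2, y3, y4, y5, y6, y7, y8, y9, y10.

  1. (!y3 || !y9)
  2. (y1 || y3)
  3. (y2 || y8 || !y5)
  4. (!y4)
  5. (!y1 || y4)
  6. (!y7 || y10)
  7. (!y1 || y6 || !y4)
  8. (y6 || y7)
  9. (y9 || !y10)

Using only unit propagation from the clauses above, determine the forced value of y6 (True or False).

True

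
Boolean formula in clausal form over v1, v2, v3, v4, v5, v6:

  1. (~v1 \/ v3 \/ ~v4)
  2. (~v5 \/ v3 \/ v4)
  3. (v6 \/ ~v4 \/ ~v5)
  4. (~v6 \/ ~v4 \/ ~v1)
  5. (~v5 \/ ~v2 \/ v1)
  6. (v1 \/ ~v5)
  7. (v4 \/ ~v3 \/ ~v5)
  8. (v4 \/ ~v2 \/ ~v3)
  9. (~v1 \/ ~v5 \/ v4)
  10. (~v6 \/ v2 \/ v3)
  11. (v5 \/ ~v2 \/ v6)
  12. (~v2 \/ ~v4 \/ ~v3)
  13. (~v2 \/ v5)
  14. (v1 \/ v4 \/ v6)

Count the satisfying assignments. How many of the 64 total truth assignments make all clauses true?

Case analysis on v4 and v5:
  v4=1, v5=1: a clause becomes empty — 0.
  v4=1, v5=0: remaining (v1,v2,v3,v6) ∈ {(0,0,0,0); (0,0,1,0); (0,0,1,1); (1,0,1,0)} — 4.
  v4=0, v5=1: a clause becomes empty — 0.
  v4=0, v5=0: remaining (v1,v2,v3,v6) ∈ {(0,0,1,1); (1,0,0,0); (1,0,1,0); (1,0,1,1)} — 4.
Total: 0 + 4 + 0 + 4 = 8.

8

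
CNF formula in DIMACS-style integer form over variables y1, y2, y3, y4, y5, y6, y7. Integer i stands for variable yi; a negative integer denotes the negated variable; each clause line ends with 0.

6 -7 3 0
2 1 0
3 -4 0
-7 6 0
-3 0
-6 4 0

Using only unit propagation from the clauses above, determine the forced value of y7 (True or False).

False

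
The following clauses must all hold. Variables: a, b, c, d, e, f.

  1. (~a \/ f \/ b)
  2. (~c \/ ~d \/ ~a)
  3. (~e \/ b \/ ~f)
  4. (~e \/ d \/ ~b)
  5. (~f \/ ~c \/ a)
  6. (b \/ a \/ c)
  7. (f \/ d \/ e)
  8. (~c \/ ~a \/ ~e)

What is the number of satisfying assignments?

Case analysis on a and b:
  a=1, b=1: 6 of the 16 assignments to (c,d,e,f) work.
  a=1, b=0: remaining (c,d,e,f) ∈ {(0,0,0,1); (0,1,0,1); (1,0,0,1)} — 3.
  a=0, b=1: 7 of the 16 assignments to (c,d,e,f) work.
  a=0, b=0: remaining (c,d,e,f) ∈ {(1,0,1,0); (1,1,0,0); (1,1,1,0)} — 3.
Total: 6 + 3 + 7 + 3 = 19.

19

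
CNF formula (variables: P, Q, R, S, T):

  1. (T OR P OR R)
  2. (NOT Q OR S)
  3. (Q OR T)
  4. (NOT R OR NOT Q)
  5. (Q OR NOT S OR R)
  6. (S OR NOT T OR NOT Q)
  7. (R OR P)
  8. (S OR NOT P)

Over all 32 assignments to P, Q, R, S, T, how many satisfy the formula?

The models are:
  P=F Q=F R=T S=F T=T
  P=F Q=F R=T S=T T=T
  P=T Q=F R=T S=T T=T
  P=T Q=T R=F S=T T=F
  P=T Q=T R=F S=T T=T
Count: 5.

5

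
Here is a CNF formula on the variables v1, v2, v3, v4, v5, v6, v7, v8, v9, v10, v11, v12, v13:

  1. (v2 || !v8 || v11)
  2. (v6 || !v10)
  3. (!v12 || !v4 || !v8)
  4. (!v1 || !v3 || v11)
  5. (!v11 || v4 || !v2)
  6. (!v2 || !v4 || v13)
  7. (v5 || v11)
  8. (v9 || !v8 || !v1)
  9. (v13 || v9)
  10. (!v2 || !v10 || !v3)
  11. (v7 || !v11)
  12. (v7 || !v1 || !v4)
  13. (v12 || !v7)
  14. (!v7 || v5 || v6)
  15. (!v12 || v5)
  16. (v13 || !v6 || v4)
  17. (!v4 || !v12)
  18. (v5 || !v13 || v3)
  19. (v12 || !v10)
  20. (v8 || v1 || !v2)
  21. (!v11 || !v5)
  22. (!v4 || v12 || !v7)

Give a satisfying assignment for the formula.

v1=0, v2=1, v3=0, v4=0, v5=1, v6=1, v7=1, v8=1, v9=0, v10=1, v11=0, v12=1, v13=1

Check each clause:
  1. (v2 || v11 || !v8) — v2 is true.
  2. (!v10 || v6) — v6 is true.
  3. (!v8 || !v12 || !v4) — !v4 is true.
  4. (!v1 || !v3 || v11) — !v3 is true.
  5. (!v11 || !v2 || v4) — !v11 is true.
  6. (v13 || !v2 || !v4) — !v4 is true.
  7. (v5 || v11) — v5 is true.
  8. (!v1 || !v8 || v9) — !v1 is true.
  9. (v9 || v13) — v13 is true.
  10. (!v3 || !v10 || !v2) — !v3 is true.
  11. (v7 || !v11) — !v11 is true.
  12. (!v1 || !v4 || v7) — !v4 is true.
  13. (!v7 || v12) — v12 is true.
  14. (v5 || v6 || !v7) — v5 is true.
  15. (v5 || !v12) — v5 is true.
  16. (v13 || !v6 || v4) — v13 is true.
  17. (!v12 || !v4) — !v4 is true.
  18. (!v13 || v3 || v5) — v5 is true.
  19. (v12 || !v10) — v12 is true.
  20. (v1 || v8 || !v2) — v8 is true.
  21. (!v11 || !v5) — !v11 is true.
  22. (!v7 || !v4 || v12) — !v4 is true.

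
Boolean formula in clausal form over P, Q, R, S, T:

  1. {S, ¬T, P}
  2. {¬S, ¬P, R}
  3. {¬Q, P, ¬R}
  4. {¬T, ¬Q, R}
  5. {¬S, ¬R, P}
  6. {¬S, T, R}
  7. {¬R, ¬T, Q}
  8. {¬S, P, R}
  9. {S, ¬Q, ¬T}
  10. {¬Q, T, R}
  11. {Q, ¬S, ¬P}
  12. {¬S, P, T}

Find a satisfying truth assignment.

P = True, Q = True, R = True, S = False, T = False

Check each clause:
  1. {P, ¬T, S} — P is true.
  2. {¬P, R, ¬S} — R is true.
  3. {¬Q, ¬R, P} — P is true.
  4. {¬Q, ¬T, R} — R is true.
  5. {¬S, P, ¬R} — P is true.
  6. {R, ¬S, T} — R is true.
  7. {Q, ¬R, ¬T} — Q is true.
  8. {R, ¬S, P} — P is true.
  9. {¬T, S, ¬Q} — ¬T is true.
  10. {T, R, ¬Q} — R is true.
  11. {¬P, ¬S, Q} — Q is true.
  12. {T, P, ¬S} — P is true.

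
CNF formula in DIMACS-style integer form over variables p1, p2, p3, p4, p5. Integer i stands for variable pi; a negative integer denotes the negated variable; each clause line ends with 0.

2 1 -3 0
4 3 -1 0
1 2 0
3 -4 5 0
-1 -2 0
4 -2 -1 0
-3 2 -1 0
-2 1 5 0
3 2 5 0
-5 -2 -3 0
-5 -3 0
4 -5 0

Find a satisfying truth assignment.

p1=T, p2=F, p3=F, p4=T, p5=T

Try p1 = True.
  then p2 is forced to False.
  then p3 is forced to False.
  then p4 is forced to True.
  then p5 is forced to True.
Check each clause:
  1. (p1 \/ ~p3 \/ p2) — p1 is true.
  2. (p4 \/ p3 \/ ~p1) — p4 is true.
  3. (p1 \/ p2) — p1 is true.
  4. (p5 \/ p3 \/ ~p4) — p5 is true.
  5. (~p1 \/ ~p2) — ~p2 is true.
  6. (~p1 \/ p4 \/ ~p2) — p4 is true.
  7. (~p1 \/ ~p3 \/ p2) — ~p3 is true.
  8. (p5 \/ p1 \/ ~p2) — p1 is true.
  9. (p5 \/ p2 \/ p3) — p5 is true.
  10. (~p2 \/ ~p5 \/ ~p3) — ~p3 is true.
  11. (~p3 \/ ~p5) — ~p3 is true.
  12. (~p5 \/ p4) — p4 is true.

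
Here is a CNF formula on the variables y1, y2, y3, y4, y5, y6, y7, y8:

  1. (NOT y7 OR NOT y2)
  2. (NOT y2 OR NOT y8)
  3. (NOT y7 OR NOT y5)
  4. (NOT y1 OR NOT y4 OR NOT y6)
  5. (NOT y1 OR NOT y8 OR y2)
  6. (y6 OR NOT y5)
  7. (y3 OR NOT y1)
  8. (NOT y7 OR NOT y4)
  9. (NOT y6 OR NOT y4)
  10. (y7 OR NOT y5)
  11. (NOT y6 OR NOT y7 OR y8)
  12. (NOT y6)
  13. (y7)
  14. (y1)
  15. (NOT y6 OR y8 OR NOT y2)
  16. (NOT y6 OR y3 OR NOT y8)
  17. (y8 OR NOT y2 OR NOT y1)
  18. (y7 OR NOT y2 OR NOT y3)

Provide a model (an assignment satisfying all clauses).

y1=T  y2=F  y3=T  y4=F  y5=F  y6=F  y7=T  y8=F

The clause (NOT y6) is unit: y6 must be False.
Unit propagation: (NOT y5) forces y5 = False.
The clause (y7) is unit: y7 must be True.
(NOT y2) is a unit clause, so y2 = False.
(NOT y4) is a unit clause, so y4 = False.
(y1) is a unit clause, so y1 = True.
The clause (NOT y8) is unit: y8 must be False.
The clause (y3) is unit: y3 must be True.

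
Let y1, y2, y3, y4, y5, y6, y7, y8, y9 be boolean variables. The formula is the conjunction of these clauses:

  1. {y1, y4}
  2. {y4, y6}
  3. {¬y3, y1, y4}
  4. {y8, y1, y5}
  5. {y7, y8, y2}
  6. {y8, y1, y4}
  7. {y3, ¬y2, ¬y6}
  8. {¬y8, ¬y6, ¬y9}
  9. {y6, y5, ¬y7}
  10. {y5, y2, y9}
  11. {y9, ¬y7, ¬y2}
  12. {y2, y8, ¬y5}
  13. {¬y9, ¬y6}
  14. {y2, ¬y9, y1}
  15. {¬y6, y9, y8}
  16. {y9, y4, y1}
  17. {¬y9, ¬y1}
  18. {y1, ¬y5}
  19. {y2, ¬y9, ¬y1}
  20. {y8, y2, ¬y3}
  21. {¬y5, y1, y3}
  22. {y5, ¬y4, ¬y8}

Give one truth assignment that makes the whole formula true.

y1=1, y2=0, y3=0, y4=0, y5=1, y6=1, y7=1, y8=1, y9=0

Check each clause:
  1. {y1, y4} — y1 is true.
  2. {y6, y4} — y6 is true.
  3. {y1, y4, ¬y3} — y1 is true.
  4. {y1, y8, y5} — y8 is true.
  5. {y7, y2, y8} — y8 is true.
  6. {y4, y1, y8} — y8 is true.
  7. {¬y6, y3, ¬y2} — ¬y2 is true.
  8. {¬y6, ¬y8, ¬y9} — ¬y9 is true.
  9. {¬y7, y6, y5} — y5 is true.
  10. {y2, y5, y9} — y5 is true.
  11. {y9, ¬y2, ¬y7} — ¬y2 is true.
  12. {y2, y8, ¬y5} — y8 is true.
  13. {¬y6, ¬y9} — ¬y9 is true.
  14. {¬y9, y1, y2} — y1 is true.
  15. {¬y6, y8, y9} — y8 is true.
  16. {y1, y4, y9} — y1 is true.
  17. {¬y1, ¬y9} — ¬y9 is true.
  18. {y1, ¬y5} — y1 is true.
  19. {y2, ¬y1, ¬y9} — ¬y9 is true.
  20. {¬y3, y2, y8} — y8 is true.
  21. {¬y5, y3, y1} — y1 is true.
  22. {¬y8, y5, ¬y4} — ¬y4 is true.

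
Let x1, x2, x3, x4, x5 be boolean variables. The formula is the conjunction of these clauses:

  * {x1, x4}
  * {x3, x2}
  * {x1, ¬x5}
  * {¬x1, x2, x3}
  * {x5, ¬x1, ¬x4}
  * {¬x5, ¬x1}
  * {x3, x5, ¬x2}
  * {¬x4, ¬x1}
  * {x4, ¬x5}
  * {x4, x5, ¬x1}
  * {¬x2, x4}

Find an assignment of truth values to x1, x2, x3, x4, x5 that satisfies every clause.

x1=0, x2=0, x3=1, x4=1, x5=0

Pure literal: x3 appears only positively; assign x3 = True.
Branch on x1: take x1 = False.
  then x4 is forced to True.
  then x5 is forced to False.
x2 is now unconstrained; take x2 = False.
Check each clause:
  1. {x1, x4} — x4 is true.
  2. {x2, x3} — x3 is true.
  3. {¬x5, x1} — ¬x5 is true.
  4. {x2, ¬x1, x3} — x3 is true.
  5. {¬x4, x5, ¬x1} — ¬x1 is true.
  6. {¬x5, ¬x1} — ¬x5 is true.
  7. {¬x2, x5, x3} — x3 is true.
  8. {¬x4, ¬x1} — ¬x1 is true.
  9. {¬x5, x4} — ¬x5 is true.
  10. {x4, x5, ¬x1} — x4 is true.
  11. {x4, ¬x2} — x4 is true.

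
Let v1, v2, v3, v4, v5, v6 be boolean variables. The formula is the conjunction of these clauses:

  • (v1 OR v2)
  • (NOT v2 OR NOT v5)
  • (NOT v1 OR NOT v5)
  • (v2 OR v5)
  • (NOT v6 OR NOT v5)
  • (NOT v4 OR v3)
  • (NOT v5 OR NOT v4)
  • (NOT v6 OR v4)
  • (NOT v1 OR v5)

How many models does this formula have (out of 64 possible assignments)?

Satisfying assignments:
  v1=0 v2=1 v3=0 v4=0 v5=0 v6=0
  v1=0 v2=1 v3=1 v4=0 v5=0 v6=0
  v1=0 v2=1 v3=1 v4=1 v5=0 v6=0
  v1=0 v2=1 v3=1 v4=1 v5=0 v6=1
That's 4 in total.

4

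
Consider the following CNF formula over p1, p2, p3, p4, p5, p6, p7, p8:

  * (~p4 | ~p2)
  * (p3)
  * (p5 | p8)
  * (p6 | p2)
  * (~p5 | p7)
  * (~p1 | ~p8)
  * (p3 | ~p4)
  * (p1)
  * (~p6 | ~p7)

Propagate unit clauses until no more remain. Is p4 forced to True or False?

(p3) stands alone — p3 = True.
(p1) stands alone — p1 = True.
In (~p8 | ~p1), ~p1 is now false; ~p8 must hold, so p8 = False.
(p8 | p5): since p8 = False, the clause reduces to (p5). p5 = True.
In (p7 | ~p5), ~p5 is now false; p7 must hold, so p7 = True.
In (~p6 | ~p7), ~p7 is now false; ~p6 must hold, so p6 = False.
(p6 | p2): since p6 = False, the clause reduces to (p2). p2 = True.
From (~p2 | ~p4) and p2 = True: p4 = False.

False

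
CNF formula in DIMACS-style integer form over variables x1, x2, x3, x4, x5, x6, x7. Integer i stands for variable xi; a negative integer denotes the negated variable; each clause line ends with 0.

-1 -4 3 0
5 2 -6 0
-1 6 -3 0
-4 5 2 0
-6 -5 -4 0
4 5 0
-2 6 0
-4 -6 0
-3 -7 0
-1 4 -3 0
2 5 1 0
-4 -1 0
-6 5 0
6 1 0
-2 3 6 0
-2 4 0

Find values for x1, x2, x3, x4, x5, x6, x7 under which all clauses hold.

x1 = 1  x2 = 0  x3 = 0  x4 = 0  x5 = 1  x6 = 0  x7 = 0

Check each clause:
  1. (x3 || !x1 || !x4) — !x4 is true.
  2. (x5 || !x6 || x2) — !x6 is true.
  3. (x6 || !x1 || !x3) — !x3 is true.
  4. (x2 || !x4 || x5) — !x4 is true.
  5. (!x5 || !x6 || !x4) — !x6 is true.
  6. (x5 || x4) — x5 is true.
  7. (x6 || !x2) — !x2 is true.
  8. (!x4 || !x6) — !x6 is true.
  9. (!x3 || !x7) — !x7 is true.
  10. (!x1 || !x3 || x4) — !x3 is true.
  11. (x1 || x2 || x5) — x1 is true.
  12. (!x1 || !x4) — !x4 is true.
  13. (!x6 || x5) — !x6 is true.
  14. (x6 || x1) — x1 is true.
  15. (x6 || x3 || !x2) — !x2 is true.
  16. (x4 || !x2) — !x2 is true.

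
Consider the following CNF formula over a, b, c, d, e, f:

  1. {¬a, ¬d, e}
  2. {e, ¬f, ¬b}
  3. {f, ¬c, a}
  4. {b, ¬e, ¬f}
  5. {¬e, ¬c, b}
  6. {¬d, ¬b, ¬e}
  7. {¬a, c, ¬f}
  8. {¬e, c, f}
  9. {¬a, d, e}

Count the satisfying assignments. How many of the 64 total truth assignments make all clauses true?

Case analysis on e and f:
  e=T, f=T: remaining (a,b,c,d) ∈ {(F,T,F,F); (F,T,T,F); (T,T,T,F)} — 3.
  e=T, f=F: remaining (a,b,c,d) ∈ {(T,T,T,F)} — 1.
  e=F, f=T: remaining (a,b,c,d) ∈ {(F,F,F,F); (F,F,F,T); (F,F,T,F); (F,F,T,T)} — 4.
  e=F, f=F: remaining (a,b,c,d) ∈ {(F,F,F,F); (F,F,F,T); (F,T,F,F); (F,T,F,T)} — 4.
Total: 3 + 1 + 4 + 4 = 12.

12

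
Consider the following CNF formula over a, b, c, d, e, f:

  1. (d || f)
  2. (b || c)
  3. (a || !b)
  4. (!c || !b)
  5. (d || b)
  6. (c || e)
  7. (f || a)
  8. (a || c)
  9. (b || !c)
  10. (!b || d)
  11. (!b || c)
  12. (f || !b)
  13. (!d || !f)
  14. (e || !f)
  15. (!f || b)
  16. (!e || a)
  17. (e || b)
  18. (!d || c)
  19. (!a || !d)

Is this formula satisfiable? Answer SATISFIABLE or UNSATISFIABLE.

b = True:
  propagation gives a=True, c=False; an empty clause results — contradiction.
b = False:
  propagation gives c=True; an empty clause results — contradiction.
Every branch closes, so no satisfying assignment exists.

UNSATISFIABLE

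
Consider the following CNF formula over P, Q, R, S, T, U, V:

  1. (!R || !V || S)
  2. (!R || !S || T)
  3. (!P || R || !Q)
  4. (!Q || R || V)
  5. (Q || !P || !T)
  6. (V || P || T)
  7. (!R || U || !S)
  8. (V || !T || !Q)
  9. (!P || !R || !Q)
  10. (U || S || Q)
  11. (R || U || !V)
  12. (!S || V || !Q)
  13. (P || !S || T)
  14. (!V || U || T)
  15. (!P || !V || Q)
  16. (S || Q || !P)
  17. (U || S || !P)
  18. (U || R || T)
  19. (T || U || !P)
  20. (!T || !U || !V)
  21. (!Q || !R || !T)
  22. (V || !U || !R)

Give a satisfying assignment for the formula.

P=F, Q=F, R=F, S=T, T=T, U=T, V=F

Try P = False.
Branch on Q: take Q = False.
Branch on R: take R = False.
For the remaining variables, S = True, T = True, U = True, V = False works.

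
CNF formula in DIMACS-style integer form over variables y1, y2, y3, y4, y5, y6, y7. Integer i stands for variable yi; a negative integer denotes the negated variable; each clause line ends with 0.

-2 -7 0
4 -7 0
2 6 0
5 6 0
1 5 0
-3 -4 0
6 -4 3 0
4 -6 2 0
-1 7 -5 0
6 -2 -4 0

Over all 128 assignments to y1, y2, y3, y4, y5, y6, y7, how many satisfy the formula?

13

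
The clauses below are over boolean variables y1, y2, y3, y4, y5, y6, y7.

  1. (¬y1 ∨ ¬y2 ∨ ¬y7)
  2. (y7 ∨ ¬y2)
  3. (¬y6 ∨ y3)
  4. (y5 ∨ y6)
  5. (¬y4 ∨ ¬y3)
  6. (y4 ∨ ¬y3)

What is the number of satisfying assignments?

Case analysis on y3 and y2:
  y3=1, y2=1: a clause becomes empty — 0.
  y3=1, y2=0: a clause becomes empty — 0.
  y3=0, y2=1: remaining (y1,y4,y5,y6,y7) ∈ {(0,0,1,0,1); (0,1,1,0,1)} — 2.
  y3=0, y2=0: forces y5=1; y6=0; y1, y4, y7 free → 2^3 = 8.
Total: 0 + 0 + 2 + 8 = 10.

10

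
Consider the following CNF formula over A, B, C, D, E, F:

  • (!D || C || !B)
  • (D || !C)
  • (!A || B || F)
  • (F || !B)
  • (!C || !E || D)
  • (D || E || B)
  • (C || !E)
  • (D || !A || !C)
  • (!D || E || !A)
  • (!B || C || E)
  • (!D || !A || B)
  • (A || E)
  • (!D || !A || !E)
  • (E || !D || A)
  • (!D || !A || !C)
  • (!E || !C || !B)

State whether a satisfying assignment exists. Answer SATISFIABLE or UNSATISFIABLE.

Set A = False and propagate.
  then E is forced to True.
  then C is forced to True.
  then D is forced to True.
  then B is forced to False.
F is now unconstrained; take F = False.
Every clause has at least one true literal under this assignment.
So A=F, B=F, C=T, D=T, E=T, F=F is a satisfying assignment.

SATISFIABLE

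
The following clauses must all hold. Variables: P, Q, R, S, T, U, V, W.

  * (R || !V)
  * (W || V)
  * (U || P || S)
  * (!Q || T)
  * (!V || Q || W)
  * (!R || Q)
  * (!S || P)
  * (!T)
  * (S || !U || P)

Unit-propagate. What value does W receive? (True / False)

Unit clause (!T) sets T = False.
(!Q || T) with T = False leaves only !Q, so Q = False.
In (!R || Q), Q is now false; !R must hold, so R = False.
(R || !V) with R = False leaves only !V, so V = False.
(V || W): since V = False, the clause reduces to (W). W = True.

True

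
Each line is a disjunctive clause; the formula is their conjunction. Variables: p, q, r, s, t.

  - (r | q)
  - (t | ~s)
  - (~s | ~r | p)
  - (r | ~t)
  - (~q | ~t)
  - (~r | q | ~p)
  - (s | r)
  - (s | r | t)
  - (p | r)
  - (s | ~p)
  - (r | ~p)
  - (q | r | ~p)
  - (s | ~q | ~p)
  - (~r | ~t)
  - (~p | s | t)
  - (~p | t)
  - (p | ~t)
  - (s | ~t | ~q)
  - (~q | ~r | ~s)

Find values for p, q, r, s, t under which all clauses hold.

p=False  q=True  r=True  s=False  t=False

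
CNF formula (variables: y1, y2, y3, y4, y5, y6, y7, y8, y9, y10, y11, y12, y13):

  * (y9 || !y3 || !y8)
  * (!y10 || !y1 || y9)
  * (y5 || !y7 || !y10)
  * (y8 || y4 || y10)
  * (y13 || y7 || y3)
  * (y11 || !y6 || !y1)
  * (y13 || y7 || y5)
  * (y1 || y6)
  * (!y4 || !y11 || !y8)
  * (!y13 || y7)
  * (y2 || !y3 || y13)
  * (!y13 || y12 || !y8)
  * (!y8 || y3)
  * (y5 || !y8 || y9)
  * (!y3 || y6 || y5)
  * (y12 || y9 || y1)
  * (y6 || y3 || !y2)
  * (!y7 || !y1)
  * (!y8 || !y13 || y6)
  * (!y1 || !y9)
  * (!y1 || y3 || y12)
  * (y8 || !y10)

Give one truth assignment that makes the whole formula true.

y1=F, y2=F, y3=T, y4=T, y5=T, y6=T, y7=T, y8=T, y9=T, y10=F, y11=F, y12=T, y13=T

Pure literal: y5 appears only positively; assign y5 = True.
y12 occurs only positively in the remaining clauses — set y12 = True.
Set y1 = False and propagate.
  then y6 is forced to True.
Branch on y2: take y2 = False.
Try y3 = True.
  then y13 is forced to True.
  then y7 is forced to True.
For the remaining variables, y4 = True, y8 = True, y9 = True, y10 = False, y11 = False works.
Every clause has at least one true literal under this assignment.
Check each clause:
  1. (!y8 || y9 || !y3) — y9 is true.
  2. (!y1 || y9 || !y10) — y9 is true.
  3. (y5 || !y7 || !y10) — y5 is true.
  4. (y8 || y10 || y4) — y8 is true.
  5. (y3 || y13 || y7) — y3 is true.
  6. (!y1 || !y6 || y11) — !y1 is true.
  7. (y7 || y5 || y13) — y5 is true.
  8. (y6 || y1) — y6 is true.
  9. (!y4 || !y11 || !y8) — !y11 is true.
  10. (y7 || !y13) — y7 is true.
  11. (!y3 || y2 || y13) — y13 is true.
  12. (y12 || !y8 || !y13) — y12 is true.
  13. (y3 || !y8) — y3 is true.
  14. (y9 || y5 || !y8) — y9 is true.
  15. (!y3 || y5 || y6) — y5 is true.
  16. (y9 || y1 || y12) — y9 is true.
  17. (y6 || y3 || !y2) — y3 is true.
  18. (!y1 || !y7) — !y1 is true.
  19. (!y8 || !y13 || y6) — y6 is true.
  20. (!y9 || !y1) — !y1 is true.
  21. (y12 || y3 || !y1) — y3 is true.
  22. (!y10 || y8) — y8 is true.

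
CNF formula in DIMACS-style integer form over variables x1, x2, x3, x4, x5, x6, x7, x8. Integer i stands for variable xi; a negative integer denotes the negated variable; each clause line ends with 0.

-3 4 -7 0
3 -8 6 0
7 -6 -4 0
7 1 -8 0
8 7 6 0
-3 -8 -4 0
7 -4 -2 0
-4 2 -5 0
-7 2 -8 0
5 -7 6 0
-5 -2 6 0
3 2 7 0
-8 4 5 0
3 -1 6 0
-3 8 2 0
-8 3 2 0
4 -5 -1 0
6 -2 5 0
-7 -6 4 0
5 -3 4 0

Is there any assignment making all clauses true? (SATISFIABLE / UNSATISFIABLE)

SATISFIABLE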